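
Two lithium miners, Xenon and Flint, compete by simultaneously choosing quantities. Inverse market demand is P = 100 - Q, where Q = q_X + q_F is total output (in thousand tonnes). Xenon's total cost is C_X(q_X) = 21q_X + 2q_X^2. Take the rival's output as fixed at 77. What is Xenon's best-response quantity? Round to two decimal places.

0.33

With the rival's output fixed at 77, Xenon's profit is π_X = (100 - 77 - q_X)q_X - (21q_X + 2q_X²) = (23 - q_X)q_X - (21q_X + 2q_X²).
∂π_X/∂q_X = 2 - 6q_X = 0, so q_X = 1/3.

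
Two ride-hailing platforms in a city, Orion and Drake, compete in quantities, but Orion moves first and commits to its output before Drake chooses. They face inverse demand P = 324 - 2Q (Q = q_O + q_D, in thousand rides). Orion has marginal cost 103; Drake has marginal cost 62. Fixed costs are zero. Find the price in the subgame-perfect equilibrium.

Solve by backward induction. Given q_O, the follower Drake maximises π_D = (324 - 2q_O - 2q_D)q_D - 62q_D.
Follower FOC: 262 - 2q_O - 4q_D = 0, so q_D(q_O) = (262 - 2q_O)/4.
The leader anticipates this reaction. Substituting into P = 324 - 2Q gives P = 193 - q_O, so π_O = (193 - q_O)q_O - 103q_O.
Maximising: ∂π_O/∂q_O = 90 - 2q_O = 0, giving q_O = 45.
Then q_D = (262 - 2·45)/4 = 43.
Total output Q = 88, so price P = 324 - 2·88 = 148.

148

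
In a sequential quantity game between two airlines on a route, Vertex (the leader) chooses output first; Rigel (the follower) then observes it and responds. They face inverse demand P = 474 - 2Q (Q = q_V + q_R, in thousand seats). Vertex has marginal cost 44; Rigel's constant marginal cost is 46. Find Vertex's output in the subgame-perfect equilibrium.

The follower Rigel best-responds to any q_V: π_R = (474 - 2Q)q_R - 46q_R.
Follower FOC: 428 - 2q_V - 4q_R = 0, so q_R(q_V) = (428 - 2q_V)/4.
Vertex substitutes q_R(q_V) into its own profit: π_V = q_V(474 - 2q_V - (428 - 2q_V)/2) - 44q_V = (260 - q_V)q_V - 44q_V.
Leader FOC: 216 - 2q_V = 0, so q_V = 108.
Then q_R = (428 - 2·108)/4 = 53.

108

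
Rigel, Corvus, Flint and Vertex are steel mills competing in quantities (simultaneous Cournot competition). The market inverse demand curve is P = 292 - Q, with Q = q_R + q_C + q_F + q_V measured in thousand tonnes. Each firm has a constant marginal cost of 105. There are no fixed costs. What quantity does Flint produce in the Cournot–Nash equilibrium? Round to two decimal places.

37.40

Each firm earns π_i = (292 - Q)q_i - 105q_i.
Setting ∂π_i/∂q_i = 0 with rivals' quantities fixed: 187 - 2q_i - Σ_{j≠i} q_j = 0.
With identical firms every q_j equals q_i, so Σ_{j≠i} q_j = 3q_i and 187 = 5q_i, giving q_i = 187/5.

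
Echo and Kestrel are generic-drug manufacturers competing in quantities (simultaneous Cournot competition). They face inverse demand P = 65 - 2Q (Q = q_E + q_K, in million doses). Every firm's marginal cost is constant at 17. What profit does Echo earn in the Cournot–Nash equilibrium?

Each firm earns π_i = (65 - 2Q)q_i - 17q_i.
First-order condition (treating rivals' output as given): 48 - 4q_i - 2q_j = 0.
With identical firms every q_j equals q_i, so q_j = q_i and 48 = 6q_i, giving q_i = 8.
Price P = 65 - 2·16 = 33.
Echo's profit: (33 - 17)·8 = 128.

128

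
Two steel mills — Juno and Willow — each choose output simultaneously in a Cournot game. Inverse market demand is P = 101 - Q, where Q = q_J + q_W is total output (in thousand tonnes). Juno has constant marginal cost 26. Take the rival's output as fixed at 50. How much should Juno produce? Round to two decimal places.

12.50

With the rival's output fixed at 50, Juno's profit is π_J = (101 - 50 - q_J)q_J - (26q_J) = (51 - q_J)q_J - (26q_J).
∂π_J/∂q_J = 25 - 2q_J = 0, so q_J = 25/2.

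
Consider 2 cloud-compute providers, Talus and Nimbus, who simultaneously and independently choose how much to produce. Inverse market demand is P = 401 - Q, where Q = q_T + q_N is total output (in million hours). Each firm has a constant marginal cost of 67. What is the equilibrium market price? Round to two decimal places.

178.33

A representative firm's profit is π_i = q_i(401 - Q) - 67q_i.
First-order condition (treating rivals' output as given): 334 - 2q_i - q_j = 0.
With identical firms every q_j equals q_i, so q_j = q_i and 334 = 3q_i, giving q_i = 334/3.
Total output Q = 668/3, so price P = 401 - 668/3 = 535/3.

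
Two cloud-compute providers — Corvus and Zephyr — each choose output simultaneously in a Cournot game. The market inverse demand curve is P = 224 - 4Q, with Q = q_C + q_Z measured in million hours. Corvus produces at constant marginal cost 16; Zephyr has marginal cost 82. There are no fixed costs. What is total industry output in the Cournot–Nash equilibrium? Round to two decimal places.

29.17

Corvus's profit: π_C = (224 - 4Q)q_C - (16q_C). Setting ∂π_C/∂q_C = 0: 208 - 8q_C - 4(q_Z) = 0.
Zephyr's first-order condition: 142 - 8q_Z - 4(q_C) = 0.
So q_C = (208 - 4q_Z)/8 and q_Z = (142 - 4q_C)/8.
Solving the pair: q_C = 137/6, q_Z = 19/3.
Total output Q = 137/6 + 19/3 = 175/6.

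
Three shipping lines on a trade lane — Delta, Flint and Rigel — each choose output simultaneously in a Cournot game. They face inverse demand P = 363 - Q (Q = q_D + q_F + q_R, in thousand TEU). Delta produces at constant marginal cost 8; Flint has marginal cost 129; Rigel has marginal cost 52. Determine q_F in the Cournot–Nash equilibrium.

9

Delta's profit: π_D = (363 - Q)q_D - (8q_D). Setting ∂π_D/∂q_D = 0: 355 - 2q_D - (q_F + q_R) = 0.
Flint's first-order condition: 234 - 2q_F - (q_D + q_R) = 0.
Rigel's first-order condition: 311 - 2q_R - (q_D + q_F) = 0.
Adding the 3 conditions: 900 − 2Q − 2Q = 0, i.e. Q = 225.
Back-substituting: q_D = (355 − 225) = 130, q_F = (234 − 225) = 9, q_R = (311 − 225) = 86.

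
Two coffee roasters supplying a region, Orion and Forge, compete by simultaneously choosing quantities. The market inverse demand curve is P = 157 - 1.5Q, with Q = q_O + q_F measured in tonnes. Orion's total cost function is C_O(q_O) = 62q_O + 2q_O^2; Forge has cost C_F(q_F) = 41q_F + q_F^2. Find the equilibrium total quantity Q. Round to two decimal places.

Orion's profit: π_O = (157 - 1.5Q)q_O - (62q_O + 2q_O²). Setting ∂π_O/∂q_O = 0: 95 - 7q_O - (3/2)(q_F) = 0.
Forge's profit: π_F = (157 - 1.5Q)q_F - (41q_F + q_F²). Setting ∂π_F/∂q_F = 0: 116 - 5q_F - (3/2)(q_O) = 0.
Rearranging gives the reaction functions q_O = (95 - (3/2)q_F)/7 and q_F = (116 - (3/2)q_O)/5.
Substituting one into the other gives q_O = 1204/131 and q_F = 20.4427.
Total output Q = 1204/131 + 20.4427 = 29.6336.

29.63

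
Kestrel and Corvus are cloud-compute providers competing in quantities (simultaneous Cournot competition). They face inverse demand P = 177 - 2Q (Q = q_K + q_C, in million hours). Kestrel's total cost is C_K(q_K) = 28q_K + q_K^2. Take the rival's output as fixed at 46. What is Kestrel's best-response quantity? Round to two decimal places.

With the rival's output fixed at 46, Kestrel's profit is π_K = (177 - 2·46 - 2q_K)q_K - (28q_K + q_K²) = (85 - 2q_K)q_K - (28q_K + q_K²).
∂π_K/∂q_K = 57 - 6q_K = 0, so q_K = 19/2.

9.50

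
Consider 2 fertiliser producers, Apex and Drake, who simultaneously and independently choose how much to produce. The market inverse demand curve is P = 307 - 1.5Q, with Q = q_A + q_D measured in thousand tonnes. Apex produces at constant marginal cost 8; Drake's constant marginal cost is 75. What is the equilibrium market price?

Apex's profit: π_A = (307 - 1.5Q)q_A - (8q_A). Setting ∂π_A/∂q_A = 0: 299 - 3q_A - (3/2)(q_D) = 0.
Drake's first-order condition: 232 - 3q_D - (3/2)(q_A) = 0.
Best responses: q_A = (299 - (3/2)q_D)/3, q_D = (232 - (3/2)q_A)/3.
Solving the pair: q_A = 244/3, q_D = 110/3.
Total output Q = 118, so price P = 307 - (3/2)·118 = 130.

130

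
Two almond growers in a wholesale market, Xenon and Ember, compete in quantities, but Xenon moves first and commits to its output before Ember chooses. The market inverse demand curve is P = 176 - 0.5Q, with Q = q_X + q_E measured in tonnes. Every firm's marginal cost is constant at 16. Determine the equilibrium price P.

The follower Ember best-responds to any q_X: π_E = (176 - 0.5Q)q_E - 16q_E.
Setting the follower's marginal profit to zero, 160 - (1/2)q_X - q_E = 0, i.e. q_E = (160 - (1/2)q_X).
Xenon substitutes q_E(q_X) into its own profit: π_X = q_X(176 - (1/2)q_X - (160 - (1/2)q_X)/2) - 16q_X = (96 - (1/4)q_X)q_X - 16q_X.
The leader's first-order condition 80 - (1/2)q_X = 0 yields q_X = 160.
Then q_E = (160 - (1/2)·160) = 80.
Total output Q = 240, so price P = 176 - (1/2)·240 = 56.

56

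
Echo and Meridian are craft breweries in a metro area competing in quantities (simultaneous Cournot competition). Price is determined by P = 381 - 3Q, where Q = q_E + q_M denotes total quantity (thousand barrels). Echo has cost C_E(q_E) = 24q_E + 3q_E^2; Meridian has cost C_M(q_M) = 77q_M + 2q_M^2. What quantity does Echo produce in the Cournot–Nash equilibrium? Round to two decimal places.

23.95

Echo's profit: π_E = (381 - 3Q)q_E - (24q_E + 3q_E²). Setting ∂π_E/∂q_E = 0: 357 - 12q_E - 3(q_M) = 0.
Meridian's first-order condition: 304 - 10q_M - 3(q_E) = 0.
Rearranging gives the reaction functions q_E = (357 - 3q_M)/12 and q_M = (304 - 3q_E)/10.
Substituting one into the other gives q_E = 886/37 and q_M = 859/37.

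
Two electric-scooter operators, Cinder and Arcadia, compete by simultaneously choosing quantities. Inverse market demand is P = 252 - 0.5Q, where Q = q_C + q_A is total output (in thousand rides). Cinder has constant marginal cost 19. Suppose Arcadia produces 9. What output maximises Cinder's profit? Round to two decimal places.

With the rival's output fixed at 9, Cinder's profit is π_C = (252 - (1/2)·9 - (1/2)q_C)q_C - (19q_C) = (495/2 - (1/2)q_C)q_C - (19q_C).
∂π_C/∂q_C = 457/2 - q_C = 0, so q_C = 457/2.

228.50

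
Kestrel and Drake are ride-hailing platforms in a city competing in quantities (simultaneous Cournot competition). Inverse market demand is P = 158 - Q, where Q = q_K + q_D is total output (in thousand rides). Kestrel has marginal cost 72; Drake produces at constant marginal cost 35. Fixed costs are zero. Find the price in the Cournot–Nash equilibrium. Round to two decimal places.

Kestrel's profit: π_K = (158 - Q)q_K - (72q_K). Setting ∂π_K/∂q_K = 0: 86 - 2q_K - (q_D) = 0.
Drake's profit: π_D = (158 - Q)q_D - (35q_D). Setting ∂π_D/∂q_D = 0: 123 - 2q_D - (q_K) = 0.
So q_K = (86 - q_D)/2 and q_D = (123 - q_K)/2.
Substituting one into the other gives q_K = 49/3 and q_D = 160/3.
Total output Q = 209/3, so price P = 158 - 209/3 = 265/3.

88.33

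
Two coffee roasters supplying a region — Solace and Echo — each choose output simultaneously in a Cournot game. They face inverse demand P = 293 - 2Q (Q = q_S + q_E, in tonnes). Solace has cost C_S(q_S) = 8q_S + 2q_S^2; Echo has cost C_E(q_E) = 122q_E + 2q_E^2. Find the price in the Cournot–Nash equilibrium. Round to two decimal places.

Solace's profit: π_S = (293 - 2Q)q_S - (8q_S + 2q_S²). Setting ∂π_S/∂q_S = 0: 285 - 8q_S - 2(q_E) = 0.
Echo's profit: π_E = (293 - 2Q)q_E - (122q_E + 2q_E²). Setting ∂π_E/∂q_E = 0: 171 - 8q_E - 2(q_S) = 0.
Best responses: q_S = (285 - 2q_E)/8, q_E = (171 - 2q_S)/8.
Solving the pair: q_S = 323/10, q_E = 133/10.
Total output Q = 228/5, so price P = 293 - 2·(228/5) = 1009/5.

201.80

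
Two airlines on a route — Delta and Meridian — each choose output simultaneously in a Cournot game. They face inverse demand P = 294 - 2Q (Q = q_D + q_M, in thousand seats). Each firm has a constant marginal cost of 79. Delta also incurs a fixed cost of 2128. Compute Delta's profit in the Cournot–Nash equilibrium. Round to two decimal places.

Each firm earns π_i = (294 - 2Q)q_i - 79q_i.
Setting ∂π_i/∂q_i = 0 with rivals' quantities fixed: 215 - 4q_i - 2q_j = 0.
With identical firms every q_j equals q_i, so q_j = q_i and 215 = 6q_i, giving q_i = 215/6.
Price P = 294 - 2·(215/3) = 452/3.
Delta's profit: (452/3 - 79)·(215/6) - 2128 = 440.0556.

440.06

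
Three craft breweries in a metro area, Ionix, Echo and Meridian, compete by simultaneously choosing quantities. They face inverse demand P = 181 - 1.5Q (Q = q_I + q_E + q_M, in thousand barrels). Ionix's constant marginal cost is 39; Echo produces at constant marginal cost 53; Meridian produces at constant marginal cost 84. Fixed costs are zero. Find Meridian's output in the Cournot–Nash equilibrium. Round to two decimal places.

3.50

Ionix's profit: π_I = (181 - 1.5Q)q_I - (39q_I). Setting ∂π_I/∂q_I = 0: 142 - 3q_I - (3/2)(q_E + q_M) = 0.
Echo's first-order condition: 128 - 3q_E - (3/2)(q_I + q_M) = 0.
Meridian's profit: π_M = (181 - 1.5Q)q_M - (84q_M). Setting ∂π_M/∂q_M = 0: 97 - 3q_M - (3/2)(q_I + q_E) = 0.
Adding the 3 conditions: 367 − 3Q − 3Q = 0, i.e. Q = 367/6.
Back-substituting: q_I = (142 − 367/4)/(3/2) = 67/2, q_E = (128 − 367/4)/(3/2) = 145/6, q_M = (97 − 367/4)/(3/2) = 7/2.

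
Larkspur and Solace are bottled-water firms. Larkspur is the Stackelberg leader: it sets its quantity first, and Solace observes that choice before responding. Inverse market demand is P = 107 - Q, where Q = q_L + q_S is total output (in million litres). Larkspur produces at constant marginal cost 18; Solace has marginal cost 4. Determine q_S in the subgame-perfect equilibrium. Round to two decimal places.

32.75

The follower Solace best-responds to any q_L: π_S = (107 - Q)q_S - 4q_S.
Setting the follower's marginal profit to zero, 103 - q_L - 2q_S = 0, i.e. q_S = (103 - q_L)/2.
The leader anticipates this reaction. Substituting into P = 107 - Q gives P = 111/2 - (1/2)q_L, so π_L = (111/2 - (1/2)q_L)q_L - 18q_L.
The leader's first-order condition 75/2 - q_L = 0 yields q_L = 75/2.
Then q_S = (103 - 75/2)/2 = 131/4.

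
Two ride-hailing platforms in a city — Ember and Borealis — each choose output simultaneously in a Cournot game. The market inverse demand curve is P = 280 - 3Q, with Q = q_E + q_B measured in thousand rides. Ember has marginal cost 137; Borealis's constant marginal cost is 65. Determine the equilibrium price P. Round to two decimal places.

Ember's profit: π_E = (280 - 3Q)q_E - (137q_E). Setting ∂π_E/∂q_E = 0: 143 - 6q_E - 3(q_B) = 0.
Borealis's first-order condition: 215 - 6q_B - 3(q_E) = 0.
Rearranging gives the reaction functions q_E = (143 - 3q_B)/6 and q_B = (215 - 3q_E)/6.
Solving the pair: q_E = 71/9, q_B = 287/9.
Total output Q = 358/9, so price P = 280 - 3·(358/9) = 482/3.

160.67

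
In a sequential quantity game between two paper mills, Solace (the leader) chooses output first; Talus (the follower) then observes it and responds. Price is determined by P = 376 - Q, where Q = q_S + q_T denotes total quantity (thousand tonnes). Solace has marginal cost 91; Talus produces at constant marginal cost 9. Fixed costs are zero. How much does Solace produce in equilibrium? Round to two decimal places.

101.50

Solve by backward induction. Given q_S, the follower Talus maximises π_T = (376 - q_S - q_T)q_T - 9q_T.
Setting the follower's marginal profit to zero, 367 - q_S - 2q_T = 0, i.e. q_T = (367 - q_S)/2.
The leader anticipates this reaction. Substituting into P = 376 - Q gives P = 385/2 - (1/2)q_S, so π_S = (385/2 - (1/2)q_S)q_S - 91q_S.
Leader FOC: 203/2 - q_S = 0, so q_S = 203/2.
Then q_T = (367 - 203/2)/2 = 531/4.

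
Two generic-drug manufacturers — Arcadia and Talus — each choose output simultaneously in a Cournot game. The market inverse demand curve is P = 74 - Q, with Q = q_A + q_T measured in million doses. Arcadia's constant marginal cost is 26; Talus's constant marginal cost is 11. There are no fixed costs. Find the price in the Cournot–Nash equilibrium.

37

Arcadia's profit: π_A = (74 - Q)q_A - (26q_A). Setting ∂π_A/∂q_A = 0: 48 - 2q_A - (q_T) = 0.
Talus's first-order condition: 63 - 2q_T - (q_A) = 0.
So q_A = (48 - q_T)/2 and q_T = (63 - q_A)/2.
Substituting one into the other gives q_A = 11 and q_T = 26.
Total output Q = 37, so price P = 74 - 37 = 37.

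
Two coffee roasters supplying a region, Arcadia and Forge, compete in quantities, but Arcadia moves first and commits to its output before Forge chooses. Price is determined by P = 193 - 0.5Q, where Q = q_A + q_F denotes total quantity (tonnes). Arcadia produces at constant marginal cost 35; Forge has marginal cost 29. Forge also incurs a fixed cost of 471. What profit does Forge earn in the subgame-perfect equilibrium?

The follower Forge best-responds to any q_A: π_F = (193 - 0.5Q)q_F - 29q_F.
Setting the follower's marginal profit to zero, 164 - (1/2)q_A - q_F = 0, i.e. q_F = (164 - (1/2)q_A).
The leader anticipates this reaction. Substituting into P = 193 - 0.5Q gives P = 111 - (1/4)q_A, so π_A = (111 - (1/4)q_A)q_A - 35q_A.
The leader's first-order condition 76 - (1/2)q_A = 0 yields q_A = 152.
Then q_F = (164 - (1/2)·152) = 88.
Price P = 193 - (1/2)·240 = 73.
Forge's profit: (73 - 29)·88 - 471 = 3401.

3401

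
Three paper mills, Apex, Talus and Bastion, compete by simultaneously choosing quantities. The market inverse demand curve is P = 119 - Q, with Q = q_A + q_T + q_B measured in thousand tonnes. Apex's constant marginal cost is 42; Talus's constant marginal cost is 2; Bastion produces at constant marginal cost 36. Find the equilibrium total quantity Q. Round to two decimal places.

Apex's profit: π_A = (119 - Q)q_A - (42q_A). Setting ∂π_A/∂q_A = 0: 77 - 2q_A - (q_T + q_B) = 0.
Talus's first-order condition: 117 - 2q_T - (q_A + q_B) = 0.
Bastion's first-order condition: 83 - 2q_B - (q_A + q_T) = 0.
Adding the 3 conditions: 277 − 2Q − 2Q = 0, i.e. Q = 277/4.
Back-substituting: q_A = (77 − 277/4) = 31/4, q_T = (117 − 277/4) = 191/4, q_B = (83 − 277/4) = 55/4.
Total output Q = 31/4 + 191/4 + 55/4 = 277/4.

69.25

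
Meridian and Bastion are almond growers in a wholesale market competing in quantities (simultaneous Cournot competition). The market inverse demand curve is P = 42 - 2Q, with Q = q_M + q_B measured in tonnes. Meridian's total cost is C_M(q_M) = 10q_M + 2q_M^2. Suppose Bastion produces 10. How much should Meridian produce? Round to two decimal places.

With the rival's output fixed at 10, Meridian's profit is π_M = (42 - 2·10 - 2q_M)q_M - (10q_M + 2q_M²) = (22 - 2q_M)q_M - (10q_M + 2q_M²).
∂π_M/∂q_M = 12 - 8q_M = 0, so q_M = 3/2.

1.50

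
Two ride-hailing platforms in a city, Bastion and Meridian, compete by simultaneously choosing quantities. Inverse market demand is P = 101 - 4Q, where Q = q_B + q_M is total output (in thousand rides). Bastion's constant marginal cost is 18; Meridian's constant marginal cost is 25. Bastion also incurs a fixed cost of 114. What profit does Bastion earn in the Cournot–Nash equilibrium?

111

Bastion's profit: π_B = (101 - 4Q)q_B - (18q_B). Setting ∂π_B/∂q_B = 0: 83 - 8q_B - 4(q_M) = 0.
Meridian's first-order condition: 76 - 8q_M - 4(q_B) = 0.
Best responses: q_B = (83 - 4q_M)/8, q_M = (76 - 4q_B)/8.
Substituting one into the other gives q_B = 15/2 and q_M = 23/4.
Price P = 101 - 4·(53/4) = 48.
Bastion's profit: (48 - 18)·(15/2) - 114 = 111.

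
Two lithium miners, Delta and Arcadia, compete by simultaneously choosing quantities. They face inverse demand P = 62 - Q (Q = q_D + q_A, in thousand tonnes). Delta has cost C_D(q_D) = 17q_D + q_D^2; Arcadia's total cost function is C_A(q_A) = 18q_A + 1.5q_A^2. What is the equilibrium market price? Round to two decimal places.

45.58

Delta's profit: π_D = (62 - Q)q_D - (17q_D + q_D²). Setting ∂π_D/∂q_D = 0: 45 - 4q_D - (q_A) = 0.
Arcadia's profit: π_A = (62 - Q)q_A - (18q_A + (3/2)q_A²). Setting ∂π_A/∂q_A = 0: 44 - 5q_A - (q_D) = 0.
Rearranging gives the reaction functions q_D = (45 - q_A)/4 and q_A = (44 - q_D)/5.
Substituting one into the other gives q_D = 181/19 and q_A = 131/19.
Total output Q = 312/19, so price P = 62 - 312/19 = 866/19.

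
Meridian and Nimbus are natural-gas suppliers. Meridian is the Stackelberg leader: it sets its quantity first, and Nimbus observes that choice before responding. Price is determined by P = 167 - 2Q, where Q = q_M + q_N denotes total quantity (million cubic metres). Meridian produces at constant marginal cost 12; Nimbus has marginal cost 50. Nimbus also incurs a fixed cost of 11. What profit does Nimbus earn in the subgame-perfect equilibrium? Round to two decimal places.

Solve by backward induction. Given q_M, the follower Nimbus maximises π_N = (167 - 2q_M - 2q_N)q_N - 50q_N.
∂π_N/∂q_N = 117 - 2q_M - 4q_N = 0 gives the reaction function q_N = (117 - 2q_M)/4.
Meridian substitutes q_N(q_M) into its own profit: π_M = q_M(167 - 2q_M - (117 - 2q_M)/2) - 12q_M = (217/2 - q_M)q_M - 12q_M.
Leader FOC: 193/2 - 2q_M = 0, so q_M = 193/4.
Then q_N = (117 - 2·(193/4))/4 = 41/8.
Price P = 167 - 2·(427/8) = 241/4.
Nimbus's profit: (241/4 - 50)·(41/8) - 11 = 1329/32.

41.53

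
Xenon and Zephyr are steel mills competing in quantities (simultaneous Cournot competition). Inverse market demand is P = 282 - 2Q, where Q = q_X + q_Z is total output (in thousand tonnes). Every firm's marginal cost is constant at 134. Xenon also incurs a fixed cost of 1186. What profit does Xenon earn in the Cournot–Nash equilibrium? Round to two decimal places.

A representative firm's profit is π_i = q_i(282 - 2Q) - 134q_i.
First-order condition (treating rivals' output as given): 148 - 4q_i - 2q_j = 0.
By symmetry each firm produces the same amount; substituting q_j = q_i yields q_i = 148/6 = 74/3.
Price P = 282 - 2·(148/3) = 550/3.
Xenon's profit: (550/3 - 134)·(74/3) - 1186 = 278/9.

30.89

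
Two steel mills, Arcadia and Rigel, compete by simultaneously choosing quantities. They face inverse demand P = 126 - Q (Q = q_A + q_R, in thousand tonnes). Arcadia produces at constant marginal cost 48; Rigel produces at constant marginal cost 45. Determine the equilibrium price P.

Arcadia's profit: π_A = (126 - Q)q_A - (48q_A). Setting ∂π_A/∂q_A = 0: 78 - 2q_A - (q_R) = 0.
Rigel's first-order condition: 81 - 2q_R - (q_A) = 0.
Best responses: q_A = (78 - q_R)/2, q_R = (81 - q_A)/2.
Solving the pair: q_A = 25, q_R = 28.
Total output Q = 53, so price P = 126 - 53 = 73.

73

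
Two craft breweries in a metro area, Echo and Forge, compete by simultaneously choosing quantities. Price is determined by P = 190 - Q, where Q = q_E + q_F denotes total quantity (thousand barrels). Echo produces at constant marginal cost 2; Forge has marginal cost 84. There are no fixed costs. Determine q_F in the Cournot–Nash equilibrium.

8

Echo's profit: π_E = (190 - Q)q_E - (2q_E). Setting ∂π_E/∂q_E = 0: 188 - 2q_E - (q_F) = 0.
Forge's profit: π_F = (190 - Q)q_F - (84q_F). Setting ∂π_F/∂q_F = 0: 106 - 2q_F - (q_E) = 0.
Rearranging gives the reaction functions q_E = (188 - q_F)/2 and q_F = (106 - q_E)/2.
Substituting one into the other gives q_E = 90 and q_F = 8.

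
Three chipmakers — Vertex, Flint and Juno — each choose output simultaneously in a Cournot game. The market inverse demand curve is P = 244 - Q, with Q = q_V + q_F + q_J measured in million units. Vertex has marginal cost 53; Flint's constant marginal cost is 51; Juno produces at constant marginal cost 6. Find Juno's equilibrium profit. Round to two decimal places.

6806.25

Vertex's profit: π_V = (244 - Q)q_V - (53q_V). Setting ∂π_V/∂q_V = 0: 191 - 2q_V - (q_F + q_J) = 0.
Flint's profit: π_F = (244 - Q)q_F - (51q_F). Setting ∂π_F/∂q_F = 0: 193 - 2q_F - (q_V + q_J) = 0.
Juno's profit: π_J = (244 - Q)q_J - (6q_J). Setting ∂π_J/∂q_J = 0: 238 - 2q_J - (q_V + q_F) = 0.
Summing all 3 equations gives 622 − 4Q = 0, hence Q = 311/2.
Back-substituting: q_V = (191 − 311/2) = 71/2, q_F = (193 − 311/2) = 75/2, q_J = (238 − 311/2) = 165/2.
Price P = 244 - 311/2 = 177/2.
Juno's profit: (177/2 - 6)·(165/2) = 6806.2500.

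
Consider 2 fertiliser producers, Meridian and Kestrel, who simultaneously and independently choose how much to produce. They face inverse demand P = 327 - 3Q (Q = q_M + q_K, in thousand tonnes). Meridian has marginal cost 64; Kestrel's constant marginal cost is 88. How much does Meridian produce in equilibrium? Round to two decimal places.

31.89

Meridian's profit: π_M = (327 - 3Q)q_M - (64q_M). Setting ∂π_M/∂q_M = 0: 263 - 6q_M - 3(q_K) = 0.
Kestrel's profit: π_K = (327 - 3Q)q_K - (88q_K). Setting ∂π_K/∂q_K = 0: 239 - 6q_K - 3(q_M) = 0.
Rearranging gives the reaction functions q_M = (263 - 3q_K)/6 and q_K = (239 - 3q_M)/6.
Substituting one into the other gives q_M = 287/9 and q_K = 215/9.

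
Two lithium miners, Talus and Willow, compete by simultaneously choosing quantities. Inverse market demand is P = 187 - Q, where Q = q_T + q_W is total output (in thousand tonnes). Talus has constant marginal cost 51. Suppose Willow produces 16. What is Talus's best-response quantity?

60

With the rival's output fixed at 16, Talus's profit is π_T = (187 - 16 - q_T)q_T - (51q_T) = (171 - q_T)q_T - (51q_T).
∂π_T/∂q_T = 120 - 2q_T = 0, so q_T = 60.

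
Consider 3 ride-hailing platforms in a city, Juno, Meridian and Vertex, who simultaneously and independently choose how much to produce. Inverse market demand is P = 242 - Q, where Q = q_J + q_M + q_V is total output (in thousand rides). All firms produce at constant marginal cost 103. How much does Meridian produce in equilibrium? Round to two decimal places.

Each firm earns π_i = (242 - Q)q_i - 103q_i.
First-order condition (treating rivals' output as given): 139 - 2q_i - Σ_{j≠i} q_j = 0.
By symmetry each firm produces the same amount; substituting Σ_{j≠i} q_j = 2q_i yields q_i = 139/4.

34.75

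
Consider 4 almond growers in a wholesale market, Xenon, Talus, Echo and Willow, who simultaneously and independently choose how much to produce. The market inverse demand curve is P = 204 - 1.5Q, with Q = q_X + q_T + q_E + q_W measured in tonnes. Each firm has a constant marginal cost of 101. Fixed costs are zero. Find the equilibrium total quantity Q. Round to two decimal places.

Each firm earns π_i = (204 - 1.5Q)q_i - 101q_i.
Setting ∂π_i/∂q_i = 0 with rivals' quantities fixed: 103 - 3q_i - (3/2)·Σ_{j≠i} q_j = 0.
With identical firms every q_j equals q_i, so Σ_{j≠i} q_j = 3q_i and 103 = (15/2)q_i, giving q_i = 206/15.
Total output Q = 206/15 + 206/15 + 206/15 + 206/15 = 824/15.

54.93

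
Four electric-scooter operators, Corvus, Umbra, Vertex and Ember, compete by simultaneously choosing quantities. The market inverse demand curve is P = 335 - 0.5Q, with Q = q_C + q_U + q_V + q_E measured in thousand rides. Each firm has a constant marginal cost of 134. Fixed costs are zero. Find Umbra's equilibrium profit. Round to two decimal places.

A representative firm's profit is π_i = q_i(335 - 0.5Q) - 134q_i.
First-order condition (treating rivals' output as given): 201 - q_i - (1/2)·Σ_{j≠i} q_j = 0.
By symmetry each firm produces the same amount; substituting Σ_{j≠i} q_j = 3q_i yields q_i = 201/(5/2) = 402/5.
Price P = 335 - (1/2)·(1608/5) = 871/5.
Umbra's profit: (871/5 - 134)·(402/5) = 3232.0800.

3232.08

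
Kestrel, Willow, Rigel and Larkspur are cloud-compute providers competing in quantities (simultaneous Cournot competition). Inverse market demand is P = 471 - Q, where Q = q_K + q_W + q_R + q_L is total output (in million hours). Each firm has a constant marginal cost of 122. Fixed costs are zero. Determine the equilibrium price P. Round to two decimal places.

191.80

A representative firm's profit is π_i = q_i(471 - Q) - 122q_i.
Setting ∂π_i/∂q_i = 0 with rivals' quantities fixed: 349 - 2q_i - Σ_{j≠i} q_j = 0.
By symmetry each firm produces the same amount; substituting Σ_{j≠i} q_j = 3q_i yields q_i = 349/5.
Total output Q = 1396/5, so price P = 471 - 1396/5 = 959/5.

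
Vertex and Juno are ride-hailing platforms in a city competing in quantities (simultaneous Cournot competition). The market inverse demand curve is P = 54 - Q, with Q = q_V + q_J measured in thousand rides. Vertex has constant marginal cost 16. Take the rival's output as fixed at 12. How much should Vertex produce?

With the rival's output fixed at 12, Vertex's profit is π_V = (54 - 12 - q_V)q_V - (16q_V) = (42 - q_V)q_V - (16q_V).
∂π_V/∂q_V = 26 - 2q_V = 0, so q_V = 13.

13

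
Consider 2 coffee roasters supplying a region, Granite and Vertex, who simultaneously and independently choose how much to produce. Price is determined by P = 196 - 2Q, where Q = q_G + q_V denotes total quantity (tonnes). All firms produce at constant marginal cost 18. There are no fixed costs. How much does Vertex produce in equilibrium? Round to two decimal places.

A representative firm's profit is π_i = q_i(196 - 2Q) - 18q_i.
Setting ∂π_i/∂q_i = 0 with rivals' quantities fixed: 178 - 4q_i - 2q_j = 0.
By symmetry each firm produces the same amount; substituting q_j = q_i yields q_i = 178/6 = 89/3.

29.67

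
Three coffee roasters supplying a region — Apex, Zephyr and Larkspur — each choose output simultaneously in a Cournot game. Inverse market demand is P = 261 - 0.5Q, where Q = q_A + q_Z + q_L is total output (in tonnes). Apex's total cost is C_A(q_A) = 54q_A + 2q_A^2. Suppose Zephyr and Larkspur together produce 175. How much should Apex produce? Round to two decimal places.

23.90

With rivals' combined output fixed at 175, Apex's profit is π_A = (261 - (1/2)·175 - (1/2)q_A)q_A - (54q_A + 2q_A²) = (347/2 - (1/2)q_A)q_A - (54q_A + 2q_A²).
∂π_A/∂q_A = 239/2 - 5q_A = 0, so q_A = 239/10.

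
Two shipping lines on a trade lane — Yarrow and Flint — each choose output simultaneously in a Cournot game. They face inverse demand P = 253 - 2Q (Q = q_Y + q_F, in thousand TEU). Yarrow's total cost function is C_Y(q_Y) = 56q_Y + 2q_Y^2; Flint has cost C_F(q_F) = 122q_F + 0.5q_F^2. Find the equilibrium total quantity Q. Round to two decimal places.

38.25

Yarrow's profit: π_Y = (253 - 2Q)q_Y - (56q_Y + 2q_Y²). Setting ∂π_Y/∂q_Y = 0: 197 - 8q_Y - 2(q_F) = 0.
Flint's first-order condition: 131 - 5q_F - 2(q_Y) = 0.
So q_Y = (197 - 2q_F)/8 and q_F = (131 - 2q_Y)/5.
Solving the pair: q_Y = 241/12, q_F = 109/6.
Total output Q = 241/12 + 109/6 = 153/4.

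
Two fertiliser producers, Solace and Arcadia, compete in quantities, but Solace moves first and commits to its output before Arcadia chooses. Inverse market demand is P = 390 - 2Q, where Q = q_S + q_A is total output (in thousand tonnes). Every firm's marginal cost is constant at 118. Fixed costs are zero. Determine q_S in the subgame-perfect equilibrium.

Solve by backward induction. Given q_S, the follower Arcadia maximises π_A = (390 - 2q_S - 2q_A)q_A - 118q_A.
Setting the follower's marginal profit to zero, 272 - 2q_S - 4q_A = 0, i.e. q_A = (272 - 2q_S)/4.
The leader anticipates this reaction. Substituting into P = 390 - 2Q gives P = 254 - q_S, so π_S = (254 - q_S)q_S - 118q_S.
Leader FOC: 136 - 2q_S = 0, so q_S = 68.
Then q_A = (272 - 2·68)/4 = 34.

68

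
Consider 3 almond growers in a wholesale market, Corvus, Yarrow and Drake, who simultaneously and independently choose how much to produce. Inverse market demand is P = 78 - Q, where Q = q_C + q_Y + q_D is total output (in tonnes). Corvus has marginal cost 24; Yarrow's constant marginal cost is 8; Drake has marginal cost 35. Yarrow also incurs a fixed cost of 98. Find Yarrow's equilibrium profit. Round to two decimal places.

Corvus's profit: π_C = (78 - Q)q_C - (24q_C). Setting ∂π_C/∂q_C = 0: 54 - 2q_C - (q_Y + q_D) = 0.
Yarrow's first-order condition: 70 - 2q_Y - (q_C + q_D) = 0.
Drake's first-order condition: 43 - 2q_D - (q_C + q_Y) = 0.
Adding the 3 conditions: 167 − 2Q − 2Q = 0, i.e. Q = 167/4.
Back-substituting: q_C = (54 − 167/4) = 49/4, q_Y = (70 − 167/4) = 113/4, q_D = (43 − 167/4) = 5/4.
Price P = 78 - 167/4 = 145/4.
Yarrow's profit: (145/4 - 8)·(113/4) - 98 = 700.0625.

700.06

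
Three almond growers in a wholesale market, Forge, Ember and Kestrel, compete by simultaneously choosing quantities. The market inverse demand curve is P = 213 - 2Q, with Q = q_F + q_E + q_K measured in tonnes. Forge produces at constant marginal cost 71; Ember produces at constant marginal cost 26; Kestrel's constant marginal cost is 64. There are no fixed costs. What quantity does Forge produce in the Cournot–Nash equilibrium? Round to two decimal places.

11.25

Forge's profit: π_F = (213 - 2Q)q_F - (71q_F). Setting ∂π_F/∂q_F = 0: 142 - 4q_F - 2(q_E + q_K) = 0.
Ember's first-order condition: 187 - 4q_E - 2(q_F + q_K) = 0.
Kestrel's first-order condition: 149 - 4q_K - 2(q_F + q_E) = 0.
Adding the 3 first-order conditions: 478 − 8Q = 0, so Q = 239/4.
Back-substituting: q_F = (142 − 239/2)/2 = 45/4, q_E = (187 − 239/2)/2 = 135/4, q_K = (149 − 239/2)/2 = 59/4.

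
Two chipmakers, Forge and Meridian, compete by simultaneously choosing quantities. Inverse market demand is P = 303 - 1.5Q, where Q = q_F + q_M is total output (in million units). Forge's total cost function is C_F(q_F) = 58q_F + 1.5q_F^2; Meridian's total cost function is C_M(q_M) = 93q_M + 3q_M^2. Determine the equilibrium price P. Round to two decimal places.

222.35

Forge's profit: π_F = (303 - 1.5Q)q_F - (58q_F + (3/2)q_F²). Setting ∂π_F/∂q_F = 0: 245 - 6q_F - (3/2)(q_M) = 0.
Meridian's first-order condition: 210 - 9q_M - (3/2)(q_F) = 0.
So q_F = (245 - (3/2)q_M)/6 and q_M = (210 - (3/2)q_F)/9.
Solving the pair: q_F = 840/23, q_M = 1190/69.
Total output Q = 53.7681, so price P = 303 - (3/2)·53.7681 = 222.3478.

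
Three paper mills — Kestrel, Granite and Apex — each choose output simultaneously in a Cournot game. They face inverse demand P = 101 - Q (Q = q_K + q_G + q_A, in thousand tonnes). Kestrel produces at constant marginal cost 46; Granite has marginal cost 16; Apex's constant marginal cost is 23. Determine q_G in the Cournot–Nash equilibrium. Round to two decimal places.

Kestrel's profit: π_K = (101 - Q)q_K - (46q_K). Setting ∂π_K/∂q_K = 0: 55 - 2q_K - (q_G + q_A) = 0.
Granite's first-order condition: 85 - 2q_G - (q_K + q_A) = 0.
Apex's profit: π_A = (101 - Q)q_A - (23q_A). Setting ∂π_A/∂q_A = 0: 78 - 2q_A - (q_K + q_G) = 0.
Summing all 3 equations gives 218 − 4Q = 0, hence Q = 109/2.
Back-substituting: q_K = (55 − 109/2) = 1/2, q_G = (85 − 109/2) = 61/2, q_A = (78 − 109/2) = 47/2.

30.50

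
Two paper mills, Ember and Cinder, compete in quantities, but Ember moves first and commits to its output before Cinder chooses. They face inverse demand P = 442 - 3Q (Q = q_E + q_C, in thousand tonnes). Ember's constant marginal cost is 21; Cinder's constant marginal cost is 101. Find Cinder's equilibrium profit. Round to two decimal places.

682.52

The follower Cinder best-responds to any q_E: π_C = (442 - 3Q)q_C - 101q_C.
Follower FOC: 341 - 3q_E - 6q_C = 0, so q_C(q_E) = (341 - 3q_E)/6.
The leader anticipates this reaction. Substituting into P = 442 - 3Q gives P = 543/2 - (3/2)q_E, so π_E = (543/2 - (3/2)q_E)q_E - 21q_E.
Leader FOC: 501/2 - 3q_E = 0, so q_E = 167/2.
Then q_C = (341 - 3·(167/2))/6 = 181/12.
Price P = 442 - 3·(1183/12) = 585/4.
Cinder's profit: (585/4 - 101)·(181/12) = 682.5208.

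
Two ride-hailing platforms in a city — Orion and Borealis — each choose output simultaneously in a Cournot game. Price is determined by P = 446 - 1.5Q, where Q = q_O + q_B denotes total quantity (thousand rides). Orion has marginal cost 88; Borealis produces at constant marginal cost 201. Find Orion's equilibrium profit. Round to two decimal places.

Orion's profit: π_O = (446 - 1.5Q)q_O - (88q_O). Setting ∂π_O/∂q_O = 0: 358 - 3q_O - (3/2)(q_B) = 0.
Borealis's first-order condition: 245 - 3q_B - (3/2)(q_O) = 0.
Best responses: q_O = (358 - (3/2)q_B)/3, q_B = (245 - (3/2)q_O)/3.
Substituting one into the other gives q_O = 314/3 and q_B = 88/3.
Price P = 446 - (3/2)·134 = 245.
Orion's profit: (245 - 88)·(314/3) = 16432.6667.

16432.67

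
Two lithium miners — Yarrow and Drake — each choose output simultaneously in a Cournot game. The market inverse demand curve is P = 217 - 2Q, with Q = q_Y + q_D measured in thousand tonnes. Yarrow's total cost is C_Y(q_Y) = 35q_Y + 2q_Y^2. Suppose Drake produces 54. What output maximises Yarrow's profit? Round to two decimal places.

9.25

With the rival's output fixed at 54, Yarrow's profit is π_Y = (217 - 2·54 - 2q_Y)q_Y - (35q_Y + 2q_Y²) = (109 - 2q_Y)q_Y - (35q_Y + 2q_Y²).
∂π_Y/∂q_Y = 74 - 8q_Y = 0, so q_Y = 37/4.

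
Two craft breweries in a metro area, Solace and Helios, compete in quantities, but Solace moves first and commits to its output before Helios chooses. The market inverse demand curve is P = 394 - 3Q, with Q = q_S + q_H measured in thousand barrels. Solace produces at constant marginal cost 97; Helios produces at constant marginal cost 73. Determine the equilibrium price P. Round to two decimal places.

Solve by backward induction. Given q_S, the follower Helios maximises π_H = (394 - 3q_S - 3q_H)q_H - 73q_H.
Follower FOC: 321 - 3q_S - 6q_H = 0, so q_H(q_S) = (321 - 3q_S)/6.
The leader anticipates this reaction. Substituting into P = 394 - 3Q gives P = 467/2 - (3/2)q_S, so π_S = (467/2 - (3/2)q_S)q_S - 97q_S.
The leader's first-order condition 273/2 - 3q_S = 0 yields q_S = 91/2.
Then q_H = (321 - 3·(91/2))/6 = 123/4.
Total output Q = 305/4, so price P = 394 - 3·(305/4) = 661/4.

165.25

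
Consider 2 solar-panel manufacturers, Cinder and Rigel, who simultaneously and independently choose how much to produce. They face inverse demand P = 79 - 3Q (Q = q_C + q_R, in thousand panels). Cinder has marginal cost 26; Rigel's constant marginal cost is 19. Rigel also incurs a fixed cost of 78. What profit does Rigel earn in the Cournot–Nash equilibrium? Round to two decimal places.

Cinder's profit: π_C = (79 - 3Q)q_C - (26q_C). Setting ∂π_C/∂q_C = 0: 53 - 6q_C - 3(q_R) = 0.
Rigel's profit: π_R = (79 - 3Q)q_R - (19q_R). Setting ∂π_R/∂q_R = 0: 60 - 6q_R - 3(q_C) = 0.
Rearranging gives the reaction functions q_C = (53 - 3q_R)/6 and q_R = (60 - 3q_C)/6.
Substituting one into the other gives q_C = 46/9 and q_R = 67/9.
Price P = 79 - 3·(113/9) = 124/3.
Rigel's profit: (124/3 - 19)·(67/9) - 78 = 88.2593.

88.26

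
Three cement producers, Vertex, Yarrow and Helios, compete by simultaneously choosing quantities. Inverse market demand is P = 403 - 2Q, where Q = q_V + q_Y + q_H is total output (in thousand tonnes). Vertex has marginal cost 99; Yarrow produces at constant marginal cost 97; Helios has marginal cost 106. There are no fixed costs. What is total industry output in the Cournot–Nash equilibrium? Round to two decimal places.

113.38

Vertex's profit: π_V = (403 - 2Q)q_V - (99q_V). Setting ∂π_V/∂q_V = 0: 304 - 4q_V - 2(q_Y + q_H) = 0.
Yarrow's first-order condition: 306 - 4q_Y - 2(q_V + q_H) = 0.
Helios's first-order condition: 297 - 4q_H - 2(q_V + q_Y) = 0.
Summing all 3 equations gives 907 − 8Q = 0, hence Q = 907/8.
Back-substituting: q_V = (304 − 907/4)/2 = 309/8, q_Y = (306 − 907/4)/2 = 317/8, q_H = (297 − 907/4)/2 = 281/8.
Total output Q = 309/8 + 317/8 + 281/8 = 907/8.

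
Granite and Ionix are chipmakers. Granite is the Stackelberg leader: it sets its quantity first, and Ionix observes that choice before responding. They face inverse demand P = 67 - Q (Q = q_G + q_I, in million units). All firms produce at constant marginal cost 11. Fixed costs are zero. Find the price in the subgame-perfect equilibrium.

25

The follower Ionix best-responds to any q_G: π_I = (67 - Q)q_I - 11q_I.
∂π_I/∂q_I = 56 - q_G - 2q_I = 0 gives the reaction function q_I = (56 - q_G)/2.
The leader anticipates this reaction. Substituting into P = 67 - Q gives P = 39 - (1/2)q_G, so π_G = (39 - (1/2)q_G)q_G - 11q_G.
Maximising: ∂π_G/∂q_G = 28 - q_G = 0, giving q_G = 28.
Then q_I = (56 - 28)/2 = 14.
Total output Q = 42, so price P = 67 - 42 = 25.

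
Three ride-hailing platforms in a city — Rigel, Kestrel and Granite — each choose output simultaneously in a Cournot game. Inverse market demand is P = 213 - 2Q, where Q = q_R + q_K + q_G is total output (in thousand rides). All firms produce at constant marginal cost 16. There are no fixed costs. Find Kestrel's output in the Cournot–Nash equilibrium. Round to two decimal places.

A representative firm's profit is π_i = q_i(213 - 2Q) - 16q_i.
First-order condition (treating rivals' output as given): 197 - 4q_i - 2·Σ_{j≠i} q_j = 0.
With identical firms every q_j equals q_i, so Σ_{j≠i} q_j = 2q_i and 197 = 8q_i, giving q_i = 197/8.

24.63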